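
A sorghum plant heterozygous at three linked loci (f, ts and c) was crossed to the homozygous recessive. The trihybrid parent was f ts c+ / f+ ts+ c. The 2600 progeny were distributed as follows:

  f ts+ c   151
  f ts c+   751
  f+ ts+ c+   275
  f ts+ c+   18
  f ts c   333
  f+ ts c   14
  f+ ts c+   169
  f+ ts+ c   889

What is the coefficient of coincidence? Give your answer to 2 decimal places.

0.37

The two rarest classes, f ts+ c+ and f+ ts c, are the double crossovers. Comparing them with the parentals, only the ts allele has switched, so ts is the middle locus and the order is c – ts – f.
c–ts: (608 + 32)/2600 = 0.2462; ts–f: (320 + 32)/2600 = 0.1354.
Expected DCO frequency = 0.2462 × 0.1354 ≈ 0.03334; observed = 32/2600 ≈ 0.01231.
Coefficient of coincidence = 0.01231/0.03334 ≈ 0.37.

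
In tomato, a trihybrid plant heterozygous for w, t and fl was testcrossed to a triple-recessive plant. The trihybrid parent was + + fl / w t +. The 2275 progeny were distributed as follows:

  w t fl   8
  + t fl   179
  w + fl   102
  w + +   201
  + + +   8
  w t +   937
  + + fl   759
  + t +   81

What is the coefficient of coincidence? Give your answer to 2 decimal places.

0.46

The two rarest classes, + + + and w t fl, are the double crossovers. Comparing them with the parentals, only the fl allele has switched, so fl is the middle locus and the order is t – fl – w.
t–fl: (380 + 16)/2275 = 0.1741; fl–w: (183 + 16)/2275 = 0.0875.
Expected DCO frequency = 0.1741 × 0.0875 ≈ 0.01523; observed = 16/2275 ≈ 0.00703.
Coefficient of coincidence = 0.00703/0.01523 ≈ 0.46.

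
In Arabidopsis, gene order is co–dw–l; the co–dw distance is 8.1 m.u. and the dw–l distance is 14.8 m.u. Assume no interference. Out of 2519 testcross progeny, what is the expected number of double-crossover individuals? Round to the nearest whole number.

Map distances give recombination frequencies of 0.081 and 0.148 for the two intervals.
With no interference, expected double-crossover frequency = 0.081 × 0.148 = 0.01199.
Expected number = 0.01199 × 2519 = 30.20 ≈ 30.

30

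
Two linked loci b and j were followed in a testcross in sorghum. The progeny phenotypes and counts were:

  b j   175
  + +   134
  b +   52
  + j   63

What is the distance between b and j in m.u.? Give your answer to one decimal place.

27.1 m.u.

The two most frequent classes, + + (134) and b j (175), are the parental types, so the F1 was + + / b j.
The recombinant classes are + j and b +: 63 + 52 = 115.
Recombination frequency = 115/424 = 0.2712 ≈ 27.1%, i.e. 27.1 m.u.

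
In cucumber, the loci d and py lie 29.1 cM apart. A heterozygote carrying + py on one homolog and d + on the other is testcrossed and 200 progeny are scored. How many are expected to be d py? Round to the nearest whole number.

A map distance of 29.1 cM corresponds to a recombination frequency of 0.291.
The F1 is + py / d +, so d py is a recombinant gamete class with expected frequency r/2 = 0.291/2 = 0.1455.
Expected number = 0.1455 × 200 = 29.10 ≈ 29.

29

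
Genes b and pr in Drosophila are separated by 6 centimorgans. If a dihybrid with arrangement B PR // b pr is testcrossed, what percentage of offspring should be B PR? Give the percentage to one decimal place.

A map distance of 6 centimorgans corresponds to a recombination frequency of 0.060.
The F1 is B PR / b pr, so B PR is a parental gamete class with expected frequency (1 − r)/2 = 0.940/2 = 0.4700.
That is 0.4700 = 47.0% of the progeny.

47.0%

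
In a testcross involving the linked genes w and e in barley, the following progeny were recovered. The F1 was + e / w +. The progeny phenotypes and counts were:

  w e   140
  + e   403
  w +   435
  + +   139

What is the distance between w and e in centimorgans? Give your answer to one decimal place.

25.0 centimorgans

The recombinant classes are + + and w e: 139 + 140 = 279.
Recombination frequency = 279/1117 = 0.2498 ≈ 25.0%, i.e. 25.0 centimorgans.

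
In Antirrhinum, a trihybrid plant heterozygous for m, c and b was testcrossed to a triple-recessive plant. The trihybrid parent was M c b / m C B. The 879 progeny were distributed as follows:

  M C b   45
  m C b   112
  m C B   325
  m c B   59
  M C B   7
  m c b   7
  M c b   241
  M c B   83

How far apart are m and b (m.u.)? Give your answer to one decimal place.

The two rarest classes, m c b and M C B, are the double crossovers. Comparing them with the parentals, only the m allele has switched, so m is the middle locus and the order is c – m – b.
Crossovers in the m–b interval produce the single-crossover classes M c B and m C b (83 + 112 = 195) plus the double crossovers (14).
RF(m–b) = (195 + 14) / 879 = 209/879 = 0.2378 → 23.8 m.u.

23.8 m.u.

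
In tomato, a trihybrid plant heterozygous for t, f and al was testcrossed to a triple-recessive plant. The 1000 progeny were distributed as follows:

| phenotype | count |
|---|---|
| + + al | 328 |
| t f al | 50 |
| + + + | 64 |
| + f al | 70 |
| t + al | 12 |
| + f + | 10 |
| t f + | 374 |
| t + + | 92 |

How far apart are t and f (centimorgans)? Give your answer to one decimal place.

18.4 centimorgans

The two most frequent reciprocal classes, + + al and t f +, are the parental types, so the F1 was + + al / t f +.
The two rarest classes, t + al and + f +, are the double crossovers. Comparing them with the parentals, only the t allele has switched, so t is the middle locus and the order is al – t – f.
Crossovers in the t–f interval produce the single-crossover classes + f al and t + + (70 + 92 = 162) plus the double crossovers (22).
RF(t–f) = (162 + 22) / 1000 = 184/1000 = 0.1840 → 18.4 centimorgans.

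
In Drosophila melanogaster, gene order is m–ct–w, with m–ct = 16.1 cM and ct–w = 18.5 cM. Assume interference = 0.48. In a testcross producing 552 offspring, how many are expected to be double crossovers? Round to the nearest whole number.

Map distances give recombination frequencies of 0.161 and 0.185 for the two intervals.
With interference 0.48 (so coincidence = 0.52), expected double-crossover frequency = 0.161 × 0.185 × 0.52 = 0.01549.
Expected number = 0.01549 × 552 = 8.55 ≈ 9.

9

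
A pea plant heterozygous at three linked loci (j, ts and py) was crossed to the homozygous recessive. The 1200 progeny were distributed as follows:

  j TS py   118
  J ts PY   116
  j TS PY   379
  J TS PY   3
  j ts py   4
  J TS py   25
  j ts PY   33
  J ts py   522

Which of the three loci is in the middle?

j

The two most frequent reciprocal classes, j TS PY and J ts py, are the parental types, so the F1 was j TS PY / J ts py.
The two rarest classes, J TS PY and j ts py, are the double crossovers. Comparing them with the parentals, only the j allele has switched, so j is the middle locus and the order is py – j – ts.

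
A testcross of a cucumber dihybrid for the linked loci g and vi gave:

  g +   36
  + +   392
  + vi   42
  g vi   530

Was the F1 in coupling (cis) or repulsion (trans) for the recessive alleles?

The two most frequent classes are + + (392) and g vi (530); these are the parental (non-recombinant) types.
So the F1 carried + + on one chromosome and g vi on the other — the recessive alleles are on the same chromosome (cis / coupling).

cis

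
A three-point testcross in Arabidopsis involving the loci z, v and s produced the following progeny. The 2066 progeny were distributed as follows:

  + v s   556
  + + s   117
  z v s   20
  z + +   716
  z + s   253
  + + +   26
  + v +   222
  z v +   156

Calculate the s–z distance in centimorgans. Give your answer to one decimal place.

The two most frequent reciprocal classes, + v s and z + +, are the parental types, so the F1 was + v s / z + +.
The two rarest classes, z v s and + + +, are the double crossovers. Comparing them with the parentals, only the z allele has switched, so z is the middle locus and the order is v – z – s.
Crossovers in the z–s interval produce the single-crossover classes + v + and z + s (222 + 253 = 475) plus the double crossovers (46).
RF(z–s) = (475 + 46) / 2066 = 521/2066 = 0.2522 → 25.2 centimorgans.

25.2 centimorgans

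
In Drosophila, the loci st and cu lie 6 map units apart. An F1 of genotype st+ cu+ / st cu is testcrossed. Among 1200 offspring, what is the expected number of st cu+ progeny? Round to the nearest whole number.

A map distance of 6 map units corresponds to a recombination frequency of 0.060.
The F1 is st+ cu+ / st cu, so st cu+ is a recombinant gamete class with expected frequency r/2 = 0.060/2 = 0.0300.
Expected number = 0.0300 × 1200 = 36.00 ≈ 36.

36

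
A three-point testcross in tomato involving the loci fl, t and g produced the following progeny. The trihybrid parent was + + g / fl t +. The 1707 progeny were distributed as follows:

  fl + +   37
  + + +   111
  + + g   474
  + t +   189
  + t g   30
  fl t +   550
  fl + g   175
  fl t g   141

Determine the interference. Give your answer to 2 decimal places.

The two rarest classes, + t g and fl + +, are the double crossovers. Comparing them with the parentals, only the t allele has switched, so t is the middle locus and the order is g – t – fl.
g–t: (252 + 67)/1707 = 0.1869; t–fl: (364 + 67)/1707 = 0.2525.
Expected DCO frequency = 0.1869 × 0.2525 ≈ 0.04719; observed = 67/1707 ≈ 0.03925.
Coefficient of coincidence = 0.03925/0.04719 ≈ 0.83; interference = 1 − 0.83 = 0.17.

0.17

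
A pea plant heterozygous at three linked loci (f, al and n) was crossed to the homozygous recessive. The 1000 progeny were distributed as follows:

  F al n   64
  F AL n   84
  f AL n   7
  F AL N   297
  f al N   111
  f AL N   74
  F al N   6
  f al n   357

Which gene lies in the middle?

al

The two most frequent reciprocal classes, F AL N and f al n, are the parental types, so the F1 was F AL N / f al n.
The two rarest classes, F al N and f AL n, are the double crossovers. Comparing them with the parentals, only the al allele has switched, so al is the middle locus and the order is f – al – n.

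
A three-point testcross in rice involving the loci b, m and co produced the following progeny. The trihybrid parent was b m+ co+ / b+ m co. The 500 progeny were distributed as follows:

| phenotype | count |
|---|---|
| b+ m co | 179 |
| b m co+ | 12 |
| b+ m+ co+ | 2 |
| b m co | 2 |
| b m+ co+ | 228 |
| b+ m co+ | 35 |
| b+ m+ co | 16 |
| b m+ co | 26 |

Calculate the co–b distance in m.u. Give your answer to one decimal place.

The two rarest classes, b+ m+ co+ and b m co, are the double crossovers. Comparing them with the parentals, only the b allele has switched, so b is the middle locus and the order is m – b – co.
Crossovers in the b–co interval produce the single-crossover classes b m+ co and b+ m co+ (26 + 35 = 61) plus the double crossovers (4).
RF(b–co) = (61 + 4) / 500 = 65/500 = 0.1300 → 13.0 m.u.

13.0 m.u.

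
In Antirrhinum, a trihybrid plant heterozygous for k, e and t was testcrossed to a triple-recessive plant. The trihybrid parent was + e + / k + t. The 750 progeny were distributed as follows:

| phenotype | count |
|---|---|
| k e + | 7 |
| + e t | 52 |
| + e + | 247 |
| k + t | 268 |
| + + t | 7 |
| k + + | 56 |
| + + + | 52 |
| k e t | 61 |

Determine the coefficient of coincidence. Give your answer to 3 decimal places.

0.678

The two rarest classes, k e + and + + t, are the double crossovers. Comparing them with the parentals, only the k allele has switched, so k is the middle locus and the order is t – k – e.
t–k: (108 + 14)/750 = 0.1627; k–e: (113 + 14)/750 = 0.1693.
Expected DCO frequency = 0.1627 × 0.1693 ≈ 0.02755; observed = 14/750 ≈ 0.01867.
Coefficient of coincidence = 0.01867/0.02755 ≈ 0.678.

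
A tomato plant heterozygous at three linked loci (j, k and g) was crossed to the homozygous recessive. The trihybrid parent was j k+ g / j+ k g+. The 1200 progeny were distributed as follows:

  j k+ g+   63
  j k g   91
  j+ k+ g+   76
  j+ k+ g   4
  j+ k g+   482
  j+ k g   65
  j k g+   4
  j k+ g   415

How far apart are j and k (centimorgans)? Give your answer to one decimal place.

The two rarest classes, j+ k+ g and j k g+, are the double crossovers. Comparing them with the parentals, only the j allele has switched, so j is the middle locus and the order is k – j – g.
Crossovers in the k–j interval produce the single-crossover classes j k g and j+ k+ g+ (91 + 76 = 167) plus the double crossovers (8).
RF(k–j) = (167 + 8) / 1200 = 175/1200 = 0.1458 → 14.6 centimorgans.

14.6 centimorgans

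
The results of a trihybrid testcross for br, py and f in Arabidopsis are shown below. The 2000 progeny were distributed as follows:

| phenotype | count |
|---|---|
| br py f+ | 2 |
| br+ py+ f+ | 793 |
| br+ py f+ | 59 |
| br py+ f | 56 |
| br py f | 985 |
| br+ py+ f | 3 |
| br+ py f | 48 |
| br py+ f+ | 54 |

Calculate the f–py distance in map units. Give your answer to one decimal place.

6.0 map units

The two most frequent reciprocal classes, br py f and br+ py+ f+, are the parental types, so the F1 was br py f / br+ py+ f+.
The two rarest classes, br py f+ and br+ py+ f, are the double crossovers. Comparing them with the parentals, only the f allele has switched, so f is the middle locus and the order is py – f – br.
Crossovers in the py–f interval produce the single-crossover classes br py+ f and br+ py f+ (56 + 59 = 115) plus the double crossovers (5).
RF(py–f) = (115 + 5) / 2000 = 120/2000 = 0.0600 → 6.0 map units.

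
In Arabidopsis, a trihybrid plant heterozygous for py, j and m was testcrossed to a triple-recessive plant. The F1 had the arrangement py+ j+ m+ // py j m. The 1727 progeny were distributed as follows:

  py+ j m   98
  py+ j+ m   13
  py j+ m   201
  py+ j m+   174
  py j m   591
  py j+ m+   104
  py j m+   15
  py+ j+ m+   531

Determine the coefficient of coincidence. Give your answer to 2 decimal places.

0.52

The two rarest classes, py+ j+ m and py j m+, are the double crossovers. Comparing them with the parentals, only the m allele has switched, so m is the middle locus and the order is j – m – py.
j–m: (375 + 28)/1727 = 0.2334; m–py: (202 + 28)/1727 = 0.1332.
Expected DCO frequency = 0.2334 × 0.1332 ≈ 0.03109; observed = 28/1727 ≈ 0.01621.
Coefficient of coincidence = 0.01621/0.03109 ≈ 0.52.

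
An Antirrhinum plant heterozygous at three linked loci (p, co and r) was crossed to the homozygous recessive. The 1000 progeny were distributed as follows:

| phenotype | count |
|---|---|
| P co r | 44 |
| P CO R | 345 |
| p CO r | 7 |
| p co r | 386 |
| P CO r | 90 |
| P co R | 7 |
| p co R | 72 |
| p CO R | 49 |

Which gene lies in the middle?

co

The two most frequent reciprocal classes, P CO R and p co r, are the parental types, so the F1 was P CO R / p co r.
The two rarest classes, P co R and p CO r, are the double crossovers. Comparing them with the parentals, only the co allele has switched, so co is the middle locus and the order is p – co – r.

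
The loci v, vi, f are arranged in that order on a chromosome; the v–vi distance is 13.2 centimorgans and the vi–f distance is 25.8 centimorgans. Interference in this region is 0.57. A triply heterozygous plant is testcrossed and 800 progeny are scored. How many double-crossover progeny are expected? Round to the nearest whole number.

Map distances give recombination frequencies of 0.132 and 0.258 for the two intervals.
With interference 0.57 (so coincidence = 0.43), expected double-crossover frequency = 0.132 × 0.258 × 0.43 = 0.01464.
Expected number = 0.01464 × 800 = 11.72 ≈ 12.

12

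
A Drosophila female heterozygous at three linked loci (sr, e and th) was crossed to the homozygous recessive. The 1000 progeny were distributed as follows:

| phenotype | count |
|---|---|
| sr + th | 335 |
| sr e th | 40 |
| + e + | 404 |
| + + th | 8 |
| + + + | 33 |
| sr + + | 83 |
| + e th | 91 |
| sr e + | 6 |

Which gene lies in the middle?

The two most frequent reciprocal classes, + e + and sr + th, are the parental types, so the F1 was + e + / sr + th.
The two rarest classes, sr e + and + + th, are the double crossovers. Comparing them with the parentals, only the sr allele has switched, so sr is the middle locus and the order is th – sr – e.

sr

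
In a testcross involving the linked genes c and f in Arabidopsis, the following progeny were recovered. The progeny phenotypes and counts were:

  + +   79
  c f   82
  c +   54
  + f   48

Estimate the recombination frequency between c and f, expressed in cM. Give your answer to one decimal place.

The two most frequent classes, + + (79) and c f (82), are the parental types, so the F1 was + + / c f.
The recombinant classes are + f and c +: 48 + 54 = 102.
Recombination frequency = 102/263 = 0.3878 ≈ 38.8%, i.e. 38.8 cM.

38.8 cM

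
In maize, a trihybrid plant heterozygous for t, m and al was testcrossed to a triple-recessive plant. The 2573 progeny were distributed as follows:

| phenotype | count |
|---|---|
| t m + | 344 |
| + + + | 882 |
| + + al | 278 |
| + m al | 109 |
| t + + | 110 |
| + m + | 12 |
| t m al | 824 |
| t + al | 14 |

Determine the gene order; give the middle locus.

The two most frequent reciprocal classes, t m al and + + +, are the parental types, so the F1 was t m al / + + +.
The two rarest classes, t + al and + m +, are the double crossovers. Comparing them with the parentals, only the m allele has switched, so m is the middle locus and the order is t – m – al.

m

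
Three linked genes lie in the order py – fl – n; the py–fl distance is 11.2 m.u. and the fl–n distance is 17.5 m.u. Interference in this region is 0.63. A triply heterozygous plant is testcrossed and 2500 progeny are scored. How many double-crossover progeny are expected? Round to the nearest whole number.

Map distances give recombination frequencies of 0.112 and 0.175 for the two intervals.
With interference 0.63 (so coincidence = 0.37), expected double-crossover frequency = 0.112 × 0.175 × 0.37 = 0.00725.
Expected number = 0.00725 × 2500 = 18.13 ≈ 18.

18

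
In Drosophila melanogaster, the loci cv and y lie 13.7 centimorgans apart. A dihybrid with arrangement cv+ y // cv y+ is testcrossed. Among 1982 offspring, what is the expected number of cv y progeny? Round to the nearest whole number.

A map distance of 13.7 centimorgans corresponds to a recombination frequency of 0.137.
The F1 is cv+ y / cv y+, so cv y is a recombinant gamete class with expected frequency r/2 = 0.137/2 = 0.0685.
Expected number = 0.0685 × 1982 = 135.77 ≈ 136.

136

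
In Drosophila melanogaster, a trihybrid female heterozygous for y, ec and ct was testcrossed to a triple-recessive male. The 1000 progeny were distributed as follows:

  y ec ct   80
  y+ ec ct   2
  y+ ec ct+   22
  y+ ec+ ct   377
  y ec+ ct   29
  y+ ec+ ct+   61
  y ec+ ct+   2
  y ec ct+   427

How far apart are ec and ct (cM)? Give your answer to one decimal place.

14.5 cM

The two most frequent reciprocal classes, y ec ct+ and y+ ec+ ct, are the parental types, so the F1 was y ec ct+ / y+ ec+ ct.
The two rarest classes, y ec+ ct+ and y+ ec ct, are the double crossovers. Comparing them with the parentals, only the ec allele has switched, so ec is the middle locus and the order is ct – ec – y.
Crossovers in the ct–ec interval produce the single-crossover classes y ec ct and y+ ec+ ct+ (80 + 61 = 141) plus the double crossovers (4).
RF(ct–ec) = (141 + 4) / 1000 = 145/1000 = 0.1450 → 14.5 cM.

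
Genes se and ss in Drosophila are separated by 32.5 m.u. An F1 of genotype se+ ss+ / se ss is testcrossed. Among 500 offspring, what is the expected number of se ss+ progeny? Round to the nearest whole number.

81

A map distance of 32.5 m.u. corresponds to a recombination frequency of 0.325.
The F1 is se+ ss+ / se ss, so se ss+ is a recombinant gamete class with expected frequency r/2 = 0.325/2 = 0.1625.
Expected number = 0.1625 × 500 = 81.25 ≈ 81.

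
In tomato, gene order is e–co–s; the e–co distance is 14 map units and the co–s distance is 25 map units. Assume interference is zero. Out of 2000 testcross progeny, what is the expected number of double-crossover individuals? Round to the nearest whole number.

70

Map distances give recombination frequencies of 0.140 and 0.250 for the two intervals.
With no interference, expected double-crossover frequency = 0.140 × 0.250 = 0.03500.
Expected number = 0.03500 × 2000 = 70.00 ≈ 70.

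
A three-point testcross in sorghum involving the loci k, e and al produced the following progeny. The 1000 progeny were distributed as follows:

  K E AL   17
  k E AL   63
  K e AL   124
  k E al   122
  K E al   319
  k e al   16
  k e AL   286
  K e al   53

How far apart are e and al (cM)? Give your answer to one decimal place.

14.9 cM

The two most frequent reciprocal classes, K E al and k e AL, are the parental types, so the F1 was K E al / k e AL.
The two rarest classes, K E AL and k e al, are the double crossovers. Comparing them with the parentals, only the al allele has switched, so al is the middle locus and the order is k – al – e.
Crossovers in the al–e interval produce the single-crossover classes K e al and k E AL (53 + 63 = 116) plus the double crossovers (33).
RF(al–e) = (116 + 33) / 1000 = 149/1000 = 0.1490 → 14.9 cM.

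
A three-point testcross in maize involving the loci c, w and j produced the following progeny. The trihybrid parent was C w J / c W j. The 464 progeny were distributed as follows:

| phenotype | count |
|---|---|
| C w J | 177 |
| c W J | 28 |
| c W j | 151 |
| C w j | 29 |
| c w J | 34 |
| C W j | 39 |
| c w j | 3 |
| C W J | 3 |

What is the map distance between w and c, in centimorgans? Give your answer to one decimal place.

17.0 centimorgans

The two rarest classes, C W J and c w j, are the double crossovers. Comparing them with the parentals, only the w allele has switched, so w is the middle locus and the order is j – w – c.
Crossovers in the w–c interval produce the single-crossover classes c w J and C W j (34 + 39 = 73) plus the double crossovers (6).
RF(w–c) = (73 + 6) / 464 = 79/464 = 0.1703 → 17.0 centimorgans.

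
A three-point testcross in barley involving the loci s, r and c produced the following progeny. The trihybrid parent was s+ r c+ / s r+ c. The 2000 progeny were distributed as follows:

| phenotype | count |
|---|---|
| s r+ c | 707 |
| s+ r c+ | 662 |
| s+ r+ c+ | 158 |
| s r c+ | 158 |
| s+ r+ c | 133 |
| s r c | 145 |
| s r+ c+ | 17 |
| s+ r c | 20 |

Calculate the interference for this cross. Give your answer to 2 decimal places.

0.34

The two rarest classes, s+ r c and s r+ c+, are the double crossovers. Comparing them with the parentals, only the c allele has switched, so c is the middle locus and the order is r – c – s.
r–c: (303 + 37)/2000 = 0.1700; c–s: (291 + 37)/2000 = 0.1640.
Expected DCO frequency = 0.1700 × 0.1640 ≈ 0.02788; observed = 37/2000 ≈ 0.01850.
Coefficient of coincidence = 0.01850/0.02788 ≈ 0.66; interference = 1 − 0.66 = 0.34.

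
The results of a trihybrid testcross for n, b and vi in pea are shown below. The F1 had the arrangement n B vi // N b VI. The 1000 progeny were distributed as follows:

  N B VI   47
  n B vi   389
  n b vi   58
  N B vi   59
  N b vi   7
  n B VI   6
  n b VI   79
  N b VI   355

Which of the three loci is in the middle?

vi

The two rarest classes, n B VI and N b vi, are the double crossovers. Comparing them with the parentals, only the vi allele has switched, so vi is the middle locus and the order is b – vi – n.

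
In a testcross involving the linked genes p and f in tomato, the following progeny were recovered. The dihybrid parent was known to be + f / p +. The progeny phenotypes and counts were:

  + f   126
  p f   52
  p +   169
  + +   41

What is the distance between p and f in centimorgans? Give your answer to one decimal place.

24.0 centimorgans

The recombinant classes are + + and p f: 41 + 52 = 93.
Recombination frequency = 93/388 = 0.2397 ≈ 24.0%, i.e. 24.0 centimorgans.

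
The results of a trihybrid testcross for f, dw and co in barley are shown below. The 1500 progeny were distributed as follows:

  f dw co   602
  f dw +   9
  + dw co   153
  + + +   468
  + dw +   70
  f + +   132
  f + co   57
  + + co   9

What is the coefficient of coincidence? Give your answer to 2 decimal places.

The two most frequent reciprocal classes, f dw co and + + +, are the parental types, so the F1 was f dw co / + + +.
The two rarest classes, f dw + and + + co, are the double crossovers. Comparing them with the parentals, only the co allele has switched, so co is the middle locus and the order is f – co – dw.
f–co: (285 + 18)/1500 = 0.2020; co–dw: (127 + 18)/1500 = 0.0967.
Expected DCO frequency = 0.2020 × 0.0967 ≈ 0.01953; observed = 18/1500 ≈ 0.01200.
Coefficient of coincidence = 0.01200/0.01953 ≈ 0.61.

0.61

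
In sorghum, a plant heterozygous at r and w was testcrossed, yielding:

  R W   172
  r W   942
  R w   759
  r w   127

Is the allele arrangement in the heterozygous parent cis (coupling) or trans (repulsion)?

The two most frequent classes are R w (759) and r W (942); these are the parental (non-recombinant) types.
So the F1 carried R w on one chromosome and r W on the other — the recessive alleles are on opposite chromosomes (trans / repulsion).

trans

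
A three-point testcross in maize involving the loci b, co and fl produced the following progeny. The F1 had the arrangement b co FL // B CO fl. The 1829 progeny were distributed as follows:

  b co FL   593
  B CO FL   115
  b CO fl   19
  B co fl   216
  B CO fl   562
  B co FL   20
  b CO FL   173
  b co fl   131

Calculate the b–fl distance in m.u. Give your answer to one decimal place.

The two rarest classes, B co FL and b CO fl, are the double crossovers. Comparing them with the parentals, only the b allele has switched, so b is the middle locus and the order is co – b – fl.
Crossovers in the b–fl interval produce the single-crossover classes b co fl and B CO FL (131 + 115 = 246) plus the double crossovers (39).
RF(b–fl) = (246 + 39) / 1829 = 285/1829 = 0.1558 → 15.6 m.u.

15.6 m.u.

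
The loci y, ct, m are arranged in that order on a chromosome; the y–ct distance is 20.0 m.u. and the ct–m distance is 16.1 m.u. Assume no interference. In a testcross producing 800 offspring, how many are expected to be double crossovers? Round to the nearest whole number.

Map distances give recombination frequencies of 0.200 and 0.161 for the two intervals.
With no interference, expected double-crossover frequency = 0.200 × 0.161 = 0.03220.
Expected number = 0.03220 × 800 = 25.76 ≈ 26.

26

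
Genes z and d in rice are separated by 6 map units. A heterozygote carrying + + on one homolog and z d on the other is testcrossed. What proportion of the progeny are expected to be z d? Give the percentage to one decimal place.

47.0%

A map distance of 6 map units corresponds to a recombination frequency of 0.060.
The F1 is + + / z d, so z d is a parental gamete class with expected frequency (1 − r)/2 = 0.940/2 = 0.4700.
That is 0.4700 = 47.0% of the progeny.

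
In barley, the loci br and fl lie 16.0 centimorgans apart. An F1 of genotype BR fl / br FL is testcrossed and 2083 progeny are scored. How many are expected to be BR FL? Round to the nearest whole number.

A map distance of 16.0 centimorgans corresponds to a recombination frequency of 0.160.
The F1 is BR fl / br FL, so BR FL is a recombinant gamete class with expected frequency r/2 = 0.160/2 = 0.0800.
Expected number = 0.0800 × 2083 = 166.64 ≈ 167.

167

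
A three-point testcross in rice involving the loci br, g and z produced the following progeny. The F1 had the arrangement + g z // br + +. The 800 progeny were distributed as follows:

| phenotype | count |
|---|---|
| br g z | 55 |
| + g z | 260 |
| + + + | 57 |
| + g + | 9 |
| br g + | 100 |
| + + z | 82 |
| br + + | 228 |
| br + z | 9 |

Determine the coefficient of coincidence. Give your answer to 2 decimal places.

The two rarest classes, + g + and br + z, are the double crossovers. Comparing them with the parentals, only the z allele has switched, so z is the middle locus and the order is br – z – g.
br–z: (112 + 18)/800 = 0.1625; z–g: (182 + 18)/800 = 0.2500.
Expected DCO frequency = 0.1625 × 0.2500 ≈ 0.04063; observed = 18/800 ≈ 0.02250.
Coefficient of coincidence = 0.02250/0.04063 ≈ 0.55.

0.55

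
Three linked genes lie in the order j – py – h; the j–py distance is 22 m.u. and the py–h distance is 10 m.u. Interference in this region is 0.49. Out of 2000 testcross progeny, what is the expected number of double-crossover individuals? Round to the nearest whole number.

22

Map distances give recombination frequencies of 0.220 and 0.100 for the two intervals.
With interference 0.49 (so coincidence = 0.51), expected double-crossover frequency = 0.220 × 0.100 × 0.51 = 0.01122.
Expected number = 0.01122 × 2000 = 22.44 ≈ 22.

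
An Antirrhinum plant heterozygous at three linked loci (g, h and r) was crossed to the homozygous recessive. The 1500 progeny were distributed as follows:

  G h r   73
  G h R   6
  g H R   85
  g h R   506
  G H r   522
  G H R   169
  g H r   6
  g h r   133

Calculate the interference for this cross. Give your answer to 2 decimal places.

0.66

The two most frequent reciprocal classes, g h R and G H r, are the parental types, so the F1 was g h R / G H r.
The two rarest classes, G h R and g H r, are the double crossovers. Comparing them with the parentals, only the g allele has switched, so g is the middle locus and the order is r – g – h.
r–g: (302 + 12)/1500 = 0.2093; g–h: (158 + 12)/1500 = 0.1133.
Expected DCO frequency = 0.2093 × 0.1133 ≈ 0.02371; observed = 12/1500 ≈ 0.00800.
Coefficient of coincidence = 0.00800/0.02371 ≈ 0.34; interference = 1 − 0.34 = 0.66.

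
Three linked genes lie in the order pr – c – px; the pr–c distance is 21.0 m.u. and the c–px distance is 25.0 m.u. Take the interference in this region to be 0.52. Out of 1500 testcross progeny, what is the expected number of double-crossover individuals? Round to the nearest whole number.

38

Map distances give recombination frequencies of 0.210 and 0.250 for the two intervals.
With interference 0.52 (so coincidence = 0.48), expected double-crossover frequency = 0.210 × 0.250 × 0.48 = 0.02520.
Expected number = 0.02520 × 1500 = 37.80 ≈ 38.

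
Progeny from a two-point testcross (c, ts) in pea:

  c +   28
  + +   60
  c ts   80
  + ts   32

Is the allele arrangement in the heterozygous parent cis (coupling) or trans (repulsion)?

cis

The two most frequent classes are + + (60) and c ts (80); these are the parental (non-recombinant) types.
So the F1 carried + + on one chromosome and c ts on the other — the recessive alleles are on the same chromosome (cis / coupling).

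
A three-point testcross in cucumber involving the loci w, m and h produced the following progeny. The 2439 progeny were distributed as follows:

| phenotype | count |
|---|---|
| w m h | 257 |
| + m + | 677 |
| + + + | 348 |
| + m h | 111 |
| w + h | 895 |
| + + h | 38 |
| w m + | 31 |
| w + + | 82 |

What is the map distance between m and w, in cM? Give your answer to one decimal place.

27.6 cM

The two most frequent reciprocal classes, + m + and w + h, are the parental types, so the F1 was + m + / w + h.
The two rarest classes, w m + and + + h, are the double crossovers. Comparing them with the parentals, only the w allele has switched, so w is the middle locus and the order is h – w – m.
Crossovers in the w–m interval produce the single-crossover classes + + + and w m h (348 + 257 = 605) plus the double crossovers (69).
RF(w–m) = (605 + 69) / 2439 = 674/2439 = 0.2763 → 27.6 cM.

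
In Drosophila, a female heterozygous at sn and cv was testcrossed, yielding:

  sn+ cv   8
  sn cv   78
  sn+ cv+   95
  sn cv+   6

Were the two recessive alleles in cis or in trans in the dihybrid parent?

cis

The two most frequent classes are sn+ cv+ (95) and sn cv (78); these are the parental (non-recombinant) types.
So the F1 carried sn+ cv+ on one chromosome and sn cv on the other — the recessive alleles are on the same chromosome (cis / coupling).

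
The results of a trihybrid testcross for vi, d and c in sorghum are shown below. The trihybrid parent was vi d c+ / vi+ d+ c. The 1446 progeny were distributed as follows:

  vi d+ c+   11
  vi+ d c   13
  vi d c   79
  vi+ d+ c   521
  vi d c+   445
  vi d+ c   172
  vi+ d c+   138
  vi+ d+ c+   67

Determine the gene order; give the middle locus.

The two rarest classes, vi d+ c+ and vi+ d c, are the double crossovers. Comparing them with the parentals, only the d allele has switched, so d is the middle locus and the order is vi – d – c.

d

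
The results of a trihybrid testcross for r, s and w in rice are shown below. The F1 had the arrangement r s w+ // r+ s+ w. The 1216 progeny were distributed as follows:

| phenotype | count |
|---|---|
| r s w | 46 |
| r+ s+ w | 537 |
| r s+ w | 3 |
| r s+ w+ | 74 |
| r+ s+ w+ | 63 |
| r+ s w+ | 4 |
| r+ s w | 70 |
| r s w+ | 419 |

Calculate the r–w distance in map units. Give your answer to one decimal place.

9.5 map units

The two rarest classes, r+ s w+ and r s+ w, are the double crossovers. Comparing them with the parentals, only the r allele has switched, so r is the middle locus and the order is w – r – s.
Crossovers in the w–r interval produce the single-crossover classes r s w and r+ s+ w+ (46 + 63 = 109) plus the double crossovers (7).
RF(w–r) = (109 + 7) / 1216 = 116/1216 = 0.0954 → 9.5 map units.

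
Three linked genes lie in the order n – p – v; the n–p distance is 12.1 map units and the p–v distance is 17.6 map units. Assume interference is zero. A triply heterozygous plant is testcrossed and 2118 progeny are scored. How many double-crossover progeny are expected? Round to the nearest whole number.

Map distances give recombination frequencies of 0.121 and 0.176 for the two intervals.
With no interference, expected double-crossover frequency = 0.121 × 0.176 = 0.02130.
Expected number = 0.02130 × 2118 = 45.10 ≈ 45.

45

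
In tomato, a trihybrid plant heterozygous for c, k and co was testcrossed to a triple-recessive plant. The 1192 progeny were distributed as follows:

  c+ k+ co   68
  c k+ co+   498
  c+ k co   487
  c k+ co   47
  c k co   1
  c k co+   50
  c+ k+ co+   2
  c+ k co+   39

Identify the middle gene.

c

The two most frequent reciprocal classes, c+ k co and c k+ co+, are the parental types, so the F1 was c+ k co / c k+ co+.
The two rarest classes, c k co and c+ k+ co+, are the double crossovers. Comparing them with the parentals, only the c allele has switched, so c is the middle locus and the order is k – c – co.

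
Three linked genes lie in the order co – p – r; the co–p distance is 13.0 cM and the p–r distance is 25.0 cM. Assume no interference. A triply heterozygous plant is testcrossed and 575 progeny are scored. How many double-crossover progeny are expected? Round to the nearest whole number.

19

Map distances give recombination frequencies of 0.130 and 0.250 for the two intervals.
With no interference, expected double-crossover frequency = 0.130 × 0.250 = 0.03250.
Expected number = 0.03250 × 575 = 18.69 ≈ 19.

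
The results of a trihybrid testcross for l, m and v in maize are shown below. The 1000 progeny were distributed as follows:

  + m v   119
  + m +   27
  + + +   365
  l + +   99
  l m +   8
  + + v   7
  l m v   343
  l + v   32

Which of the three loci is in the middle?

The two most frequent reciprocal classes, l m v and + + +, are the parental types, so the F1 was l m v / + + +.
The two rarest classes, l m + and + + v, are the double crossovers. Comparing them with the parentals, only the v allele has switched, so v is the middle locus and the order is m – v – l.

v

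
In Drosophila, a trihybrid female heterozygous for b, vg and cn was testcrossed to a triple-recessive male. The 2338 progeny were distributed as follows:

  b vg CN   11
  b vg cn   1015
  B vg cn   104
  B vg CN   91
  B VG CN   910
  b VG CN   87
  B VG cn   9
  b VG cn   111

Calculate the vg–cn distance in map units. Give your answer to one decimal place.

9.5 map units

The two most frequent reciprocal classes, B VG CN and b vg cn, are the parental types, so the F1 was B VG CN / b vg cn.
The two rarest classes, B VG cn and b vg CN, are the double crossovers. Comparing them with the parentals, only the cn allele has switched, so cn is the middle locus and the order is vg – cn – b.
Crossovers in the vg–cn interval produce the single-crossover classes B vg CN and b VG cn (91 + 111 = 202) plus the double crossovers (20).
RF(vg–cn) = (202 + 20) / 2338 = 222/2338 = 0.0950 → 9.5 map units.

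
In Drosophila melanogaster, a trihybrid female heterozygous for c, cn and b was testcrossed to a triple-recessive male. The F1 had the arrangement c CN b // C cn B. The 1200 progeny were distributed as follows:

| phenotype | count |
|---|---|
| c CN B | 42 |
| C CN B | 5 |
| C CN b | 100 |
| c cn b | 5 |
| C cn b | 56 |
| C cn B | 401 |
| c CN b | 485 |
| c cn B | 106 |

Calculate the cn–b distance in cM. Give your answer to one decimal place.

The two rarest classes, c cn b and C CN B, are the double crossovers. Comparing them with the parentals, only the cn allele has switched, so cn is the middle locus and the order is c – cn – b.
Crossovers in the cn–b interval produce the single-crossover classes c CN B and C cn b (42 + 56 = 98) plus the double crossovers (10).
RF(cn–b) = (98 + 10) / 1200 = 108/1200 = 0.0900 → 9.0 cM.

9.0 cM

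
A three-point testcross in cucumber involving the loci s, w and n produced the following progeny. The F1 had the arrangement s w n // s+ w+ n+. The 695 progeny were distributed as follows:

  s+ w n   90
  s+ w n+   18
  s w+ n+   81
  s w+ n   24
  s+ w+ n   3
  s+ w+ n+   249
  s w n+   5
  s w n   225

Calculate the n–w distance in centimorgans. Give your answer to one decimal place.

The two rarest classes, s w n+ and s+ w+ n, are the double crossovers. Comparing them with the parentals, only the n allele has switched, so n is the middle locus and the order is w – n – s.
Crossovers in the w–n interval produce the single-crossover classes s w+ n and s+ w n+ (24 + 18 = 42) plus the double crossovers (8).
RF(w–n) = (42 + 8) / 695 = 50/695 = 0.0719 → 7.2 centimorgans.

7.2 centimorgans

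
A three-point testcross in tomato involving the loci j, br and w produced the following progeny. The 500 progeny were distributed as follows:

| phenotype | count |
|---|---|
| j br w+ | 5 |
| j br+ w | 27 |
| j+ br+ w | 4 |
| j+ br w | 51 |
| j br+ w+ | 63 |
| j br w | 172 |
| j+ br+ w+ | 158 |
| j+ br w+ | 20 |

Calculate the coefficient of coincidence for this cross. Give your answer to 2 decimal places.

The two most frequent reciprocal classes, j br w and j+ br+ w+, are the parental types, so the F1 was j br w / j+ br+ w+.
The two rarest classes, j br w+ and j+ br+ w, are the double crossovers. Comparing them with the parentals, only the w allele has switched, so w is the middle locus and the order is j – w – br.
j–w: (114 + 9)/500 = 0.2460; w–br: (47 + 9)/500 = 0.1120.
Expected DCO frequency = 0.2460 × 0.1120 ≈ 0.02755; observed = 9/500 ≈ 0.01800.
Coefficient of coincidence = 0.01800/0.02755 ≈ 0.65.

0.65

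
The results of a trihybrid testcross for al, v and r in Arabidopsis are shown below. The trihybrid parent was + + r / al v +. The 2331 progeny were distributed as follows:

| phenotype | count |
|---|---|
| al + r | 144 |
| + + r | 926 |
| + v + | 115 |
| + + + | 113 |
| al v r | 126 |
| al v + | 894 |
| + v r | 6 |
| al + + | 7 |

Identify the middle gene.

The two rarest classes, + v r and al + +, are the double crossovers. Comparing them with the parentals, only the v allele has switched, so v is the middle locus and the order is r – v – al.

v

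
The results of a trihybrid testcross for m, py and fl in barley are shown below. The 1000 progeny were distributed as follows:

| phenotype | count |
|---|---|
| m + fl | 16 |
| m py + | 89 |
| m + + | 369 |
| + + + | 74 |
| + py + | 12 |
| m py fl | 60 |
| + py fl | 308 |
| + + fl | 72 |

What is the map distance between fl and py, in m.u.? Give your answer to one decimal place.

18.9 m.u.

The two most frequent reciprocal classes, + py fl and m + +, are the parental types, so the F1 was + py fl / m + +.
The two rarest classes, + py + and m + fl, are the double crossovers. Comparing them with the parentals, only the fl allele has switched, so fl is the middle locus and the order is m – fl – py.
Crossovers in the fl–py interval produce the single-crossover classes + + fl and m py + (72 + 89 = 161) plus the double crossovers (28).
RF(fl–py) = (161 + 28) / 1000 = 189/1000 = 0.1890 → 18.9 m.u.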